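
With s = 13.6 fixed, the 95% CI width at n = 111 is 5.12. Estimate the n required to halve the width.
n ≈ 444

CI width ∝ 1/√n
To reduce width by factor 2, need √n to grow by 2 → need 2² = 4 times as many samples.

Current: n = 111, width = 5.12
New: n = 444, width ≈ 2.54

Width reduced by factor of 5.12/2.54 = 2.02.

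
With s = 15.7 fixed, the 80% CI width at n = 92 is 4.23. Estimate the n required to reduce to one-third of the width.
n ≈ 828

CI width ∝ 1/√n
To reduce width by factor 3, need √n to grow by 3 → need 3² = 9 times as many samples.

Current: n = 92, width = 4.23
New: n = 828, width ≈ 1.40

Width reduced by factor of 4.23/1.40 = 3.02.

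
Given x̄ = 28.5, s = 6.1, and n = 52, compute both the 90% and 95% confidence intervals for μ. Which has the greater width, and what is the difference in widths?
95% CI is wider by 0.57

df = 51
90% CI: t* = 1.675, (27.08, 29.92), width = 2 · t* · s/√n = 2.83
95% CI: t* = 2.008, (26.80, 30.20), width = 2 · t* · s/√n = 3.40

The 95% CI is wider by 3.40 - 2.83 = 0.57.
Higher confidence requires a wider interval.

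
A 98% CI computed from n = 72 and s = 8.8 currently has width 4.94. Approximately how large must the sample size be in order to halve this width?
n ≈ 288

CI width ∝ 1/√n
To reduce width by factor 2, need √n to grow by 2 → need 2² = 4 times as many samples.

Current: n = 72, width = 4.94
New: n = 288, width ≈ 2.43

Width reduced by factor of 4.94/2.43 = 2.03.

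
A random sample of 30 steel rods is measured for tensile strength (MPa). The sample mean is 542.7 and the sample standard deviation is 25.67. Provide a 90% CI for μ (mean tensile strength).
(534.74, 550.66)

t-interval (σ unknown):
df = n - 1 = 29
t* = 1.699 for 90% confidence

Margin of error = t* · s/√n = 1.699 · 25.67/√30 = 7.96

CI: (534.74, 550.66)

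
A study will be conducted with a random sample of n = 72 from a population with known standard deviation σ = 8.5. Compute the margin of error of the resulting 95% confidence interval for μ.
Margin of error = 1.96

Margin of error = z* · σ/√n
= 1.960 · 8.5/√72
= 1.960 · 8.5/8.4853
= 1.96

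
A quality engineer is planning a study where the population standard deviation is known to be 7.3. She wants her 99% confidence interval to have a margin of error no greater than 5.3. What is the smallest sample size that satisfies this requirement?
n ≥ 13

For margin E ≤ 5.3:
n ≥ (z* · σ / E)²
n ≥ (2.576 · 7.3 / 5.3)²
n ≥ 12.59

Minimum n = 13 (rounding up)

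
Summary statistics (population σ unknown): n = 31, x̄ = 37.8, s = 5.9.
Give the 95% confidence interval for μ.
(35.64, 39.96)

t-interval (σ unknown):
df = n - 1 = 30
t* = 2.042 for 95% confidence

Margin of error = t* · s/√n = 2.042 · 5.9/√31 = 2.16

CI: (35.64, 39.96)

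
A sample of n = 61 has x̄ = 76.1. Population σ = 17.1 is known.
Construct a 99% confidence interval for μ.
(70.46, 81.74)

z-interval (σ known):
z* = 2.576 for 99% confidence

Margin of error = z* · σ/√n = 2.576 · 17.1/√61 = 5.64

CI: (76.1 - 5.64, 76.1 + 5.64) = (70.46, 81.74)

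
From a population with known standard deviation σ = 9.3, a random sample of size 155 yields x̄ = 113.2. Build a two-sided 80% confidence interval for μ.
(112.24, 114.16)

z-interval (σ known):
z* = 1.282 for 80% confidence

Margin of error = z* · σ/√n = 1.282 · 9.3/√155 = 0.96

CI: (113.2 - 0.96, 113.2 + 0.96) = (112.24, 114.16)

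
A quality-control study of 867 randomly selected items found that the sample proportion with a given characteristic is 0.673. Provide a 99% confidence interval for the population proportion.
(0.632, 0.714)

Proportion CI:
SE = √(p̂(1-p̂)/n) = √(0.673 · 0.327 / 867) = 0.01593

z* = 2.576
Margin = z* · SE = 2.576 · 0.01593 = 0.0410

CI: 0.673 ± 0.0410 = (0.632, 0.714)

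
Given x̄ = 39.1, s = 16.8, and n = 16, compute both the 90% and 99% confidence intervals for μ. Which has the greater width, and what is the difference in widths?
99% CI is wider by 10.02

df = 15
90% CI: t* = 1.753, (31.74, 46.46), width = 2 · t* · s/√n = 14.73
99% CI: t* = 2.947, (26.72, 51.48), width = 2 · t* · s/√n = 24.75

The 99% CI is wider by 24.75 - 14.73 = 10.02.
Higher confidence requires a wider interval.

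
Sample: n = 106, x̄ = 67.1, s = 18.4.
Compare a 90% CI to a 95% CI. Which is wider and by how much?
95% CI is wider by 1.16

df = 105
90% CI: t* = 1.659, (64.14, 70.06), width = 2 · t* · s/√n = 5.93
95% CI: t* = 1.983, (63.56, 70.64), width = 2 · t* · s/√n = 7.09

The 95% CI is wider by 7.09 - 5.93 = 1.16.
Higher confidence requires a wider interval.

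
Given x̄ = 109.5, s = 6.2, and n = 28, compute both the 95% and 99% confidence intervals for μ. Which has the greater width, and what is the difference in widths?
99% CI is wider by 1.68

df = 27
95% CI: t* = 2.052, (107.10, 111.90), width = 2 · t* · s/√n = 4.81
99% CI: t* = 2.771, (106.25, 112.75), width = 2 · t* · s/√n = 6.49

The 99% CI is wider by 6.49 - 4.81 = 1.68.
Higher confidence requires a wider interval.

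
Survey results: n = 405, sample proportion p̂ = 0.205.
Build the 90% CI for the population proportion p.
(0.172, 0.238)

Proportion CI:
SE = √(p̂(1-p̂)/n) = √(0.205 · 0.795 / 405) = 0.02006

z* = 1.645
Margin = z* · SE = 1.645 · 0.02006 = 0.0330

CI: 0.205 ± 0.0330 = (0.172, 0.238)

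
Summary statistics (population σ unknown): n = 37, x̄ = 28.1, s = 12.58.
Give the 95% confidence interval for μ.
(23.91, 32.29)

t-interval (σ unknown):
df = n - 1 = 36
t* = 2.028 for 95% confidence

Margin of error = t* · s/√n = 2.028 · 12.58/√37 = 4.19

CI: (23.91, 32.29)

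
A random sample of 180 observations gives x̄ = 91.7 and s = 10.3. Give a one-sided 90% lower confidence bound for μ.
μ ≥ 90.71

Lower bound (one-sided):
t* = 1.286 (one-sided for 90%)
Lower bound = x̄ - t* · s/√n = 91.7 - 1.286 · 10.3/√180 = 90.71

We are 90% confident that μ ≥ 90.71.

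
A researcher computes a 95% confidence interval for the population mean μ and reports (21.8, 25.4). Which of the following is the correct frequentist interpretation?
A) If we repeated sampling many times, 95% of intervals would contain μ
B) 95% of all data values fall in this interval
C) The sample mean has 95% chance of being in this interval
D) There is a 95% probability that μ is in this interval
A

A) Correct — this is the frequentist long-run coverage interpretation.
B) Wrong — a CI is about the parameter μ, not individual data values.
C) Wrong — x̄ is observed and sits in the interval by construction.
D) Wrong — μ is fixed; the randomness lives in the interval, not in μ.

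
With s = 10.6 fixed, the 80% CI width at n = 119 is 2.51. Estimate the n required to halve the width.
n ≈ 476

CI width ∝ 1/√n
To reduce width by factor 2, need √n to grow by 2 → need 2² = 4 times as many samples.

Current: n = 119, width = 2.51
New: n = 476, width ≈ 1.25

Width reduced by factor of 2.51/1.25 = 2.01.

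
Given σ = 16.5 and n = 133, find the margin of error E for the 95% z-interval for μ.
Margin of error = 2.80

Margin of error = z* · σ/√n
= 1.960 · 16.5/√133
= 1.960 · 16.5/11.5326
= 2.80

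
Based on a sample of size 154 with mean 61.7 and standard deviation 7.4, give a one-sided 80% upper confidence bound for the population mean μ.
μ ≤ 62.20

Upper bound (one-sided):
t* = 0.844 (one-sided for 80%)
Upper bound = x̄ + t* · s/√n = 61.7 + 0.844 · 7.4/√154 = 62.20

We are 80% confident that μ ≤ 62.20.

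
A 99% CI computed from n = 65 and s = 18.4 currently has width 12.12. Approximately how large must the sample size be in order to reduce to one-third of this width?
n ≈ 585

CI width ∝ 1/√n
To reduce width by factor 3, need √n to grow by 3 → need 3² = 9 times as many samples.

Current: n = 65, width = 12.12
New: n = 585, width ≈ 3.93

Width reduced by factor of 12.12/3.93 = 3.08.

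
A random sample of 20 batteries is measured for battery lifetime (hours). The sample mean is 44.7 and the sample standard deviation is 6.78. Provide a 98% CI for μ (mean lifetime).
(40.85, 48.55)

t-interval (σ unknown):
df = n - 1 = 19
t* = 2.539 for 98% confidence

Margin of error = t* · s/√n = 2.539 · 6.78/√20 = 3.85

CI: (40.85, 48.55)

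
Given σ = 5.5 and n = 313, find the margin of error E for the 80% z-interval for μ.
Margin of error = 0.40

Margin of error = z* · σ/√n
= 1.282 · 5.5/√313
= 1.282 · 5.5/17.6918
= 0.40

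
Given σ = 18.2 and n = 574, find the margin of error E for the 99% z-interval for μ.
Margin of error = 1.96

Margin of error = z* · σ/√n
= 2.576 · 18.2/√574
= 2.576 · 18.2/23.9583
= 1.96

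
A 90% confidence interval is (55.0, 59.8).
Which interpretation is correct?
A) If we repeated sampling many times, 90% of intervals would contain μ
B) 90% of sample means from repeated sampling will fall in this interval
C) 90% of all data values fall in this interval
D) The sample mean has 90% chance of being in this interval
A

A) Correct — this is the frequentist long-run coverage interpretation.
B) Wrong — coverage applies to intervals containing μ, not to future x̄ values.
C) Wrong — a CI is about the parameter μ, not individual data values.
D) Wrong — x̄ is observed and sits in the interval by construction.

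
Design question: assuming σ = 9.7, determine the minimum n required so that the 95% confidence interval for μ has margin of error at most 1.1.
n ≥ 299

For margin E ≤ 1.1:
n ≥ (z* · σ / E)²
n ≥ (1.960 · 9.7 / 1.1)²
n ≥ 298.72

Minimum n = 299 (rounding up)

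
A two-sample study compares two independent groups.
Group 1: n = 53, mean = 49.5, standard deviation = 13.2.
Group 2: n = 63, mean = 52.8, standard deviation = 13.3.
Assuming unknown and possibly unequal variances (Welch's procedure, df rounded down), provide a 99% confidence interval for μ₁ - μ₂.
(-9.77, 3.17)

Difference: x̄₁ - x̄₂ = -3.30
SE = √(s₁²/n₁ + s₂²/n₂) = √(13.2²/53 + 13.3²/63) = 2.4689
df = 110.90 → 110 (Welch–Satterthwaite, rounded down)
t* = 2.621

CI: -3.30 ± 2.621 · 2.4689 = -3.30 ± 6.47 = (-9.77, 3.17)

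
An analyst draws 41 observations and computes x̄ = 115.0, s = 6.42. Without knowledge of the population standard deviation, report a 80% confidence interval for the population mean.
(113.69, 116.31)

t-interval (σ unknown):
df = n - 1 = 40
t* = 1.303 for 80% confidence

Margin of error = t* · s/√n = 1.303 · 6.42/√41 = 1.31

CI: (113.69, 116.31)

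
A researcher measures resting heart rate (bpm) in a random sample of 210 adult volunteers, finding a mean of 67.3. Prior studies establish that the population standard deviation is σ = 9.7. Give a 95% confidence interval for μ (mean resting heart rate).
(65.99, 68.61)

z-interval (σ known):
z* = 1.960 for 95% confidence

Margin of error = z* · σ/√n = 1.960 · 9.7/√210 = 1.31

CI: (67.3 - 1.31, 67.3 + 1.31) = (65.99, 68.61)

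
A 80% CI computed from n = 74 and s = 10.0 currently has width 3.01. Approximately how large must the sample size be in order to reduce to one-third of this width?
n ≈ 666

CI width ∝ 1/√n
To reduce width by factor 3, need √n to grow by 3 → need 3² = 9 times as many samples.

Current: n = 74, width = 3.01
New: n = 666, width ≈ 0.99

Width reduced by factor of 3.01/0.99 = 3.04.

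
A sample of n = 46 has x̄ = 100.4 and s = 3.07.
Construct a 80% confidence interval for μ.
(99.81, 100.99)

t-interval (σ unknown):
df = n - 1 = 45
t* = 1.301 for 80% confidence

Margin of error = t* · s/√n = 1.301 · 3.07/√46 = 0.59

CI: (99.81, 100.99)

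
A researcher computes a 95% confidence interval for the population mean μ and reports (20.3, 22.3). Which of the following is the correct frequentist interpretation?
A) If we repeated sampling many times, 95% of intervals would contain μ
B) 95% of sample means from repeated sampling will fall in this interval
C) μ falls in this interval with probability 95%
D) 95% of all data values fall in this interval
A

A) Correct — this is the frequentist long-run coverage interpretation.
B) Wrong — coverage applies to intervals containing μ, not to future x̄ values.
C) Wrong — μ is fixed; the randomness lives in the interval, not in μ.
D) Wrong — a CI is about the parameter μ, not individual data values.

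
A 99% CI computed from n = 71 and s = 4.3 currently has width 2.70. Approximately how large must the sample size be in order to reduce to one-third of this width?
n ≈ 639

CI width ∝ 1/√n
To reduce width by factor 3, need √n to grow by 3 → need 3² = 9 times as many samples.

Current: n = 71, width = 2.70
New: n = 639, width ≈ 0.88

Width reduced by factor of 2.70/0.88 = 3.07.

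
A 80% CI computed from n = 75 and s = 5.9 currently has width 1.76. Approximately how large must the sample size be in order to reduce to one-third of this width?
n ≈ 675

CI width ∝ 1/√n
To reduce width by factor 3, need √n to grow by 3 → need 3² = 9 times as many samples.

Current: n = 75, width = 1.76
New: n = 675, width ≈ 0.58

Width reduced by factor of 1.76/0.58 = 3.03.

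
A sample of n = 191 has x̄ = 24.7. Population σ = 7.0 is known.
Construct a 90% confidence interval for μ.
(23.87, 25.53)

z-interval (σ known):
z* = 1.645 for 90% confidence

Margin of error = z* · σ/√n = 1.645 · 7.0/√191 = 0.83

CI: (24.7 - 0.83, 24.7 + 0.83) = (23.87, 25.53)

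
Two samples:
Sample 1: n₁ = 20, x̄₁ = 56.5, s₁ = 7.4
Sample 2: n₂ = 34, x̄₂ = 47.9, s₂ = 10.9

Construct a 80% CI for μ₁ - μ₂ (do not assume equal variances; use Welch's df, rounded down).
(5.36, 11.84)

Difference: x̄₁ - x̄₂ = 8.60
SE = √(s₁²/n₁ + s₂²/n₂) = √(7.4²/20 + 10.9²/34) = 2.4965
df = 50.80 → 50 (Welch–Satterthwaite, rounded down)
t* = 1.299

CI: 8.60 ± 1.299 · 2.4965 = 8.60 ± 3.24 = (5.36, 11.84)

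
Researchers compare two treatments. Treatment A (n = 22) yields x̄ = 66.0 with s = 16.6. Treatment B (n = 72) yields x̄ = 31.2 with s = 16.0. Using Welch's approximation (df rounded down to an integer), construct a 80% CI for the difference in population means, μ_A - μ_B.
(29.55, 40.05)

Difference: x̄₁ - x̄₂ = 34.80
SE = √(s₁²/n₁ + s₂²/n₂) = √(16.6²/22 + 16.0²/72) = 4.0101
df = 33.81 → 33 (Welch–Satterthwaite, rounded down)
t* = 1.308

CI: 34.80 ± 1.308 · 4.0101 = 34.80 ± 5.25 = (29.55, 40.05)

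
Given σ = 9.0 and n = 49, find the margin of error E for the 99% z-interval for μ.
Margin of error = 3.31

Margin of error = z* · σ/√n
= 2.576 · 9.0/√49
= 2.576 · 9.0/7.0000
= 3.31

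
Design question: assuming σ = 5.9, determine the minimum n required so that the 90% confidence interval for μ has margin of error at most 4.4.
n ≥ 5

For margin E ≤ 4.4:
n ≥ (z* · σ / E)²
n ≥ (1.645 · 5.9 / 4.4)²
n ≥ 4.87

Minimum n = 5 (rounding up)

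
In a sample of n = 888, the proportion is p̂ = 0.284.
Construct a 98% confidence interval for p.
(0.249, 0.319)

Proportion CI:
SE = √(p̂(1-p̂)/n) = √(0.284 · 0.716 / 888) = 0.01513

z* = 2.326
Margin = z* · SE = 2.326 · 0.01513 = 0.0352

CI: 0.284 ± 0.0352 = (0.249, 0.319)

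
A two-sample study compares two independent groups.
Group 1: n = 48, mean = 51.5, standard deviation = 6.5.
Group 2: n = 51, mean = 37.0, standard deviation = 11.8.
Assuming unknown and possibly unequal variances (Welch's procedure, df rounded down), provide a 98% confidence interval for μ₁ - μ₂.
(9.99, 19.01)

Difference: x̄₁ - x̄₂ = 14.50
SE = √(s₁²/n₁ + s₂²/n₂) = √(6.5²/48 + 11.8²/51) = 1.9001
df = 78.73 → 78 (Welch–Satterthwaite, rounded down)
t* = 2.375

CI: 14.50 ± 2.375 · 1.9001 = 14.50 ± 4.51 = (9.99, 19.01)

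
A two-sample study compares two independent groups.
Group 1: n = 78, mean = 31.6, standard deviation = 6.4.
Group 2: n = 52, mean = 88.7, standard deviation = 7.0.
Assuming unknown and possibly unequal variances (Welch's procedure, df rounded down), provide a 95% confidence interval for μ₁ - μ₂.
(-59.50, -54.70)

Difference: x̄₁ - x̄₂ = -57.10
SE = √(s₁²/n₁ + s₂²/n₂) = √(6.4²/78 + 7.0²/52) = 1.2114
df = 102.58 → 102 (Welch–Satterthwaite, rounded down)
t* = 1.983

CI: -57.10 ± 1.983 · 1.2114 = -57.10 ± 2.40 = (-59.50, -54.70)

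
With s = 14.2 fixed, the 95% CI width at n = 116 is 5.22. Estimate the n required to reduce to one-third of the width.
n ≈ 1044

CI width ∝ 1/√n
To reduce width by factor 3, need √n to grow by 3 → need 3² = 9 times as many samples.

Current: n = 116, width = 5.22
New: n = 1044, width ≈ 1.72

Width reduced by factor of 5.22/1.72 = 3.03.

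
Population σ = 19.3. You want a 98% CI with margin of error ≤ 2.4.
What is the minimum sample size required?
n ≥ 350

For margin E ≤ 2.4:
n ≥ (z* · σ / E)²
n ≥ (2.326 · 19.3 / 2.4)²
n ≥ 349.87

Minimum n = 350 (rounding up)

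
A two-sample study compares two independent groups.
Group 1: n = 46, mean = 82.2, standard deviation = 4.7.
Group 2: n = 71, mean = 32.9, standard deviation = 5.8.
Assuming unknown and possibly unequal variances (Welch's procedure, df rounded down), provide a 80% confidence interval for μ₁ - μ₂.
(48.04, 50.56)

Difference: x̄₁ - x̄₂ = 49.30
SE = √(s₁²/n₁ + s₂²/n₂) = √(4.7²/46 + 5.8²/71) = 0.9767
df = 109.24 → 109 (Welch–Satterthwaite, rounded down)
t* = 1.289

CI: 49.30 ± 1.289 · 0.9767 = 49.30 ± 1.26 = (48.04, 50.56)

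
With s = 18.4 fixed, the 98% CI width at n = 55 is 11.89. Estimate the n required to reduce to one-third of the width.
n ≈ 495

CI width ∝ 1/√n
To reduce width by factor 3, need √n to grow by 3 → need 3² = 9 times as many samples.

Current: n = 55, width = 11.89
New: n = 495, width ≈ 3.86

Width reduced by factor of 11.89/3.86 = 3.08.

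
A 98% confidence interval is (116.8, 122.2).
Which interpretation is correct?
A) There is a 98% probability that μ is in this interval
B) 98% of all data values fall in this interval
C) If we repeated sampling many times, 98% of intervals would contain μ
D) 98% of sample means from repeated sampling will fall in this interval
C

A) Wrong — μ is fixed; the randomness lives in the interval, not in μ.
B) Wrong — a CI is about the parameter μ, not individual data values.
C) Correct — this is the frequentist long-run coverage interpretation.
D) Wrong — coverage applies to intervals containing μ, not to future x̄ values.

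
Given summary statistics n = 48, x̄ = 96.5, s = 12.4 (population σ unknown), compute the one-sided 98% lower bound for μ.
μ ≥ 92.72

Lower bound (one-sided):
t* = 2.112 (one-sided for 98%)
Lower bound = x̄ - t* · s/√n = 96.5 - 2.112 · 12.4/√48 = 92.72

We are 98% confident that μ ≥ 92.72.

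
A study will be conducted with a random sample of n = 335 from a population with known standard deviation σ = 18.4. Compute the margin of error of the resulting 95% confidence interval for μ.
Margin of error = 1.97

Margin of error = z* · σ/√n
= 1.960 · 18.4/√335
= 1.960 · 18.4/18.3030
= 1.97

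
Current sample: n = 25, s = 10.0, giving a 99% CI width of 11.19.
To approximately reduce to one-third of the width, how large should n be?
n ≈ 225

CI width ∝ 1/√n
To reduce width by factor 3, need √n to grow by 3 → need 3² = 9 times as many samples.

Current: n = 25, width = 11.19
New: n = 225, width ≈ 3.46

Width reduced by factor of 11.19/3.46 = 3.23.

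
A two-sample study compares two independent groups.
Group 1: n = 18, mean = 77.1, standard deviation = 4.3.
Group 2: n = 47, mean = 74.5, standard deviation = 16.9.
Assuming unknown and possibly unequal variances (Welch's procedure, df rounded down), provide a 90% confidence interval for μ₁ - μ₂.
(-1.86, 7.06)

Difference: x̄₁ - x̄₂ = 2.60
SE = √(s₁²/n₁ + s₂²/n₂) = √(4.3²/18 + 16.9²/47) = 2.6653
df = 58.35 → 58 (Welch–Satterthwaite, rounded down)
t* = 1.672

CI: 2.60 ± 1.672 · 2.6653 = 2.60 ± 4.46 = (-1.86, 7.06)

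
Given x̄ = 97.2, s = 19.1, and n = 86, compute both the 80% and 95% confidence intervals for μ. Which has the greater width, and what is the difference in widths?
95% CI is wider by 2.87

df = 85
80% CI: t* = 1.292, (94.54, 99.86), width = 2 · t* · s/√n = 5.32
95% CI: t* = 1.988, (93.11, 101.29), width = 2 · t* · s/√n = 8.19

The 95% CI is wider by 8.19 - 5.32 = 2.87.
Higher confidence requires a wider interval.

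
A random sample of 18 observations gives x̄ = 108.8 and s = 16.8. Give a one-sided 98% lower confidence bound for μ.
μ ≥ 99.99

Lower bound (one-sided):
t* = 2.224 (one-sided for 98%)
Lower bound = x̄ - t* · s/√n = 108.8 - 2.224 · 16.8/√18 = 99.99

We are 98% confident that μ ≥ 99.99.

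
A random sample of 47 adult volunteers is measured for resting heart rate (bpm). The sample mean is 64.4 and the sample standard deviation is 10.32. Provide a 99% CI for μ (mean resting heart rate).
(60.36, 68.44)

t-interval (σ unknown):
df = n - 1 = 46
t* = 2.687 for 99% confidence

Margin of error = t* · s/√n = 2.687 · 10.32/√47 = 4.04

CI: (60.36, 68.44)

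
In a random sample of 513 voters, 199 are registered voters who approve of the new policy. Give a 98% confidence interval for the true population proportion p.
(0.338, 0.438)

Proportion CI:
p̂ = 199/513 = 0.38791
SE = √(p̂(1-p̂)/n) = √(0.38791 · 0.61209 / 513) = 0.02151

z* = 2.326
Margin = z* · SE = 2.326 · 0.02151 = 0.0500

CI: 0.38791 ± 0.0500 = (0.338, 0.438)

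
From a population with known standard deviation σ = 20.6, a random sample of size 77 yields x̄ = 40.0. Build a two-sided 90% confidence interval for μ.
(36.14, 43.86)

z-interval (σ known):
z* = 1.645 for 90% confidence

Margin of error = z* · σ/√n = 1.645 · 20.6/√77 = 3.86

CI: (40.0 - 3.86, 40.0 + 3.86) = (36.14, 43.86)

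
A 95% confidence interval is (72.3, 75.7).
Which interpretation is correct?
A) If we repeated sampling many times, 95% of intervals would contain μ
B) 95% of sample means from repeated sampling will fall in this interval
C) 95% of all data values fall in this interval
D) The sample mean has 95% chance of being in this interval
A

A) Correct — this is the frequentist long-run coverage interpretation.
B) Wrong — coverage applies to intervals containing μ, not to future x̄ values.
C) Wrong — a CI is about the parameter μ, not individual data values.
D) Wrong — x̄ is observed and sits in the interval by construction.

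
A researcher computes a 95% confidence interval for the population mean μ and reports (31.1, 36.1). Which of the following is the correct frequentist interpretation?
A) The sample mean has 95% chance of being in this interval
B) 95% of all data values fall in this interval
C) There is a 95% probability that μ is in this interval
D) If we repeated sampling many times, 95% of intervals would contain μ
D

A) Wrong — x̄ is observed and sits in the interval by construction.
B) Wrong — a CI is about the parameter μ, not individual data values.
C) Wrong — μ is fixed; the randomness lives in the interval, not in μ.
D) Correct — this is the frequentist long-run coverage interpretation.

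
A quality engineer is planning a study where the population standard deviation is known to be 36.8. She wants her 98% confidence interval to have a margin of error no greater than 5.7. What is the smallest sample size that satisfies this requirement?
n ≥ 226

For margin E ≤ 5.7:
n ≥ (z* · σ / E)²
n ≥ (2.326 · 36.8 / 5.7)²
n ≥ 225.51

Minimum n = 226 (rounding up)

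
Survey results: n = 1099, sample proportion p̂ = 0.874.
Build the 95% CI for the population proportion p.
(0.854, 0.894)

Proportion CI:
SE = √(p̂(1-p̂)/n) = √(0.874 · 0.126 / 1099) = 0.01001

z* = 1.960
Margin = z* · SE = 1.960 · 0.01001 = 0.0196

CI: 0.874 ± 0.0196 = (0.854, 0.894)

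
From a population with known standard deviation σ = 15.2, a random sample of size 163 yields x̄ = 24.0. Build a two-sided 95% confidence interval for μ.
(21.67, 26.33)

z-interval (σ known):
z* = 1.960 for 95% confidence

Margin of error = z* · σ/√n = 1.960 · 15.2/√163 = 2.33

CI: (24.0 - 2.33, 24.0 + 2.33) = (21.67, 26.33)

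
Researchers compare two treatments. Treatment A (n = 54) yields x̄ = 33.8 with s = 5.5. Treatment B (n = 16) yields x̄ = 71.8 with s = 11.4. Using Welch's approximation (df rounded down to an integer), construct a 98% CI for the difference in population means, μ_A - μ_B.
(-45.56, -30.44)

Difference: x̄₁ - x̄₂ = -38.00
SE = √(s₁²/n₁ + s₂²/n₂) = √(5.5²/54 + 11.4²/16) = 2.9466
df = 17.12 → 17 (Welch–Satterthwaite, rounded down)
t* = 2.567

CI: -38.00 ± 2.567 · 2.9466 = -38.00 ± 7.56 = (-45.56, -30.44)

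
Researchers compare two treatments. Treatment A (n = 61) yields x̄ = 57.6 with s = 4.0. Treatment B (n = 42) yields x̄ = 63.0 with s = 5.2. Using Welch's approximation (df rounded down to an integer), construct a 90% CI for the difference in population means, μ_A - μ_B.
(-6.99, -3.81)

Difference: x̄₁ - x̄₂ = -5.40
SE = √(s₁²/n₁ + s₂²/n₂) = √(4.0²/61 + 5.2²/42) = 0.9519
df = 72.94 → 72 (Welch–Satterthwaite, rounded down)
t* = 1.666

CI: -5.40 ± 1.666 · 0.9519 = -5.40 ± 1.59 = (-6.99, -3.81)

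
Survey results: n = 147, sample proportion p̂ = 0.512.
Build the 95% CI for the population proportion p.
(0.431, 0.593)

Proportion CI:
SE = √(p̂(1-p̂)/n) = √(0.512 · 0.488 / 147) = 0.04123

z* = 1.960
Margin = z* · SE = 1.960 · 0.04123 = 0.0808

CI: 0.512 ± 0.0808 = (0.431, 0.593)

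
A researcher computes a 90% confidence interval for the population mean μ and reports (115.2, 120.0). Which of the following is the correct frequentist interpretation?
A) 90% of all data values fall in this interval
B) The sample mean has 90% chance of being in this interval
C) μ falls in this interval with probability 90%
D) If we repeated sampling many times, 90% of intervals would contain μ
D

A) Wrong — a CI is about the parameter μ, not individual data values.
B) Wrong — x̄ is observed and sits in the interval by construction.
C) Wrong — μ is fixed; the randomness lives in the interval, not in μ.
D) Correct — this is the frequentist long-run coverage interpretation.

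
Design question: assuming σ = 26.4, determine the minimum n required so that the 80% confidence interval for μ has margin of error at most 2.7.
n ≥ 158

For margin E ≤ 2.7:
n ≥ (z* · σ / E)²
n ≥ (1.282 · 26.4 / 2.7)²
n ≥ 157.13

Minimum n = 158 (rounding up)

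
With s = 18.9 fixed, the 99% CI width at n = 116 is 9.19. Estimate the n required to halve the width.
n ≈ 464

CI width ∝ 1/√n
To reduce width by factor 2, need √n to grow by 2 → need 2² = 4 times as many samples.

Current: n = 116, width = 9.19
New: n = 464, width ≈ 4.54

Width reduced by factor of 9.19/4.54 = 2.02.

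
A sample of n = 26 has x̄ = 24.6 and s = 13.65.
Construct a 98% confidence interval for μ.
(17.95, 31.25)

t-interval (σ unknown):
df = n - 1 = 25
t* = 2.485 for 98% confidence

Margin of error = t* · s/√n = 2.485 · 13.65/√26 = 6.65

CI: (17.95, 31.25)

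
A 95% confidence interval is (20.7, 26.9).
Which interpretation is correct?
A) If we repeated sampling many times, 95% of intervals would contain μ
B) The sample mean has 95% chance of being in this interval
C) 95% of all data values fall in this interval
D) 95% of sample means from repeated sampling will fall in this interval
A

A) Correct — this is the frequentist long-run coverage interpretation.
B) Wrong — x̄ is observed and sits in the interval by construction.
C) Wrong — a CI is about the parameter μ, not individual data values.
D) Wrong — coverage applies to intervals containing μ, not to future x̄ values.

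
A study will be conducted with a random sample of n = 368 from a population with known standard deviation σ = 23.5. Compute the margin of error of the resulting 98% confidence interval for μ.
Margin of error = 2.85

Margin of error = z* · σ/√n
= 2.326 · 23.5/√368
= 2.326 · 23.5/19.1833
= 2.85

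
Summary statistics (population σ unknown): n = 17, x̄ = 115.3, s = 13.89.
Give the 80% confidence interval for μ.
(110.80, 119.80)

t-interval (σ unknown):
df = n - 1 = 16
t* = 1.337 for 80% confidence

Margin of error = t* · s/√n = 1.337 · 13.89/√17 = 4.50

CI: (110.80, 119.80)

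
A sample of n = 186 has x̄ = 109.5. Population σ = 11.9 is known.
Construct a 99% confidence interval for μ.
(107.25, 111.75)

z-interval (σ known):
z* = 2.576 for 99% confidence

Margin of error = z* · σ/√n = 2.576 · 11.9/√186 = 2.25

CI: (109.5 - 2.25, 109.5 + 2.25) = (107.25, 111.75)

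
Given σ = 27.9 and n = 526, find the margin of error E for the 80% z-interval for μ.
Margin of error = 1.56

Margin of error = z* · σ/√n
= 1.282 · 27.9/√526
= 1.282 · 27.9/22.9347
= 1.56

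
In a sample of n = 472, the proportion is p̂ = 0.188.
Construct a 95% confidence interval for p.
(0.153, 0.223)

Proportion CI:
SE = √(p̂(1-p̂)/n) = √(0.188 · 0.812 / 472) = 0.01798

z* = 1.960
Margin = z* · SE = 1.960 · 0.01798 = 0.0352

CI: 0.188 ± 0.0352 = (0.153, 0.223)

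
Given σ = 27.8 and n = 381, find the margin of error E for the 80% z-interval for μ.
Margin of error = 1.83

Margin of error = z* · σ/√n
= 1.282 · 27.8/√381
= 1.282 · 27.8/19.5192
= 1.83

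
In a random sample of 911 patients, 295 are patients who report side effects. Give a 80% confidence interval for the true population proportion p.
(0.304, 0.344)

Proportion CI:
p̂ = 295/911 = 0.32382
SE = √(p̂(1-p̂)/n) = √(0.32382 · 0.67618 / 911) = 0.01550

z* = 1.282
Margin = z* · SE = 1.282 · 0.01550 = 0.0199

CI: 0.32382 ± 0.0199 = (0.304, 0.344)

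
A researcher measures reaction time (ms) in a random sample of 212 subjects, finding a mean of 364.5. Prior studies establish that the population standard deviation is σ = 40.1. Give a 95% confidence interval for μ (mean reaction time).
(359.10, 369.90)

z-interval (σ known):
z* = 1.960 for 95% confidence

Margin of error = z* · σ/√n = 1.960 · 40.1/√212 = 5.40

CI: (364.5 - 5.40, 364.5 + 5.40) = (359.10, 369.90)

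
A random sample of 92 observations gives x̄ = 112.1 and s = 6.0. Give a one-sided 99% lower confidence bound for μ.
μ ≥ 110.62

Lower bound (one-sided):
t* = 2.368 (one-sided for 99%)
Lower bound = x̄ - t* · s/√n = 112.1 - 2.368 · 6.0/√92 = 110.62

We are 99% confident that μ ≥ 110.62.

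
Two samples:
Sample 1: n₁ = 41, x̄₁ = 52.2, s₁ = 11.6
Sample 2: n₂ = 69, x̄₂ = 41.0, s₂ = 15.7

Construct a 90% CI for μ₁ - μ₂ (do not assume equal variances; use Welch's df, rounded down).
(6.85, 15.55)

Difference: x̄₁ - x̄₂ = 11.20
SE = √(s₁²/n₁ + s₂²/n₂) = √(11.6²/41 + 15.7²/69) = 2.6181
df = 102.81 → 102 (Welch–Satterthwaite, rounded down)
t* = 1.660

CI: 11.20 ± 1.660 · 2.6181 = 11.20 ± 4.35 = (6.85, 15.55)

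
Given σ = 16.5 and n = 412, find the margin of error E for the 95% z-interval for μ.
Margin of error = 1.59

Margin of error = z* · σ/√n
= 1.960 · 16.5/√412
= 1.960 · 16.5/20.2978
= 1.59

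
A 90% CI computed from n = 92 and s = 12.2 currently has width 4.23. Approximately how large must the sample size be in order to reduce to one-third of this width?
n ≈ 828

CI width ∝ 1/√n
To reduce width by factor 3, need √n to grow by 3 → need 3² = 9 times as many samples.

Current: n = 92, width = 4.23
New: n = 828, width ≈ 1.40

Width reduced by factor of 4.23/1.40 = 3.02.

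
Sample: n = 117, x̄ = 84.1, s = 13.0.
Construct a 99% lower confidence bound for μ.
μ ≥ 81.26

Lower bound (one-sided):
t* = 2.359 (one-sided for 99%)
Lower bound = x̄ - t* · s/√n = 84.1 - 2.359 · 13.0/√117 = 81.26

We are 99% confident that μ ≥ 81.26.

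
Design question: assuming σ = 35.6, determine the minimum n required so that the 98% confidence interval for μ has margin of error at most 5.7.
n ≥ 212

For margin E ≤ 5.7:
n ≥ (z* · σ / E)²
n ≥ (2.326 · 35.6 / 5.7)²
n ≥ 211.04

Minimum n = 212 (rounding up)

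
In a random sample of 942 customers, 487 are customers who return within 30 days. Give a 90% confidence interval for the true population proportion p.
(0.490, 0.544)

Proportion CI:
p̂ = 487/942 = 0.51699
SE = √(p̂(1-p̂)/n) = √(0.51699 · 0.48301 / 942) = 0.01628

z* = 1.645
Margin = z* · SE = 1.645 · 0.01628 = 0.0268

CI: 0.51699 ± 0.0268 = (0.490, 0.544)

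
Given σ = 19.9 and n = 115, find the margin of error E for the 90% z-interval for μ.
Margin of error = 3.05

Margin of error = z* · σ/√n
= 1.645 · 19.9/√115
= 1.645 · 19.9/10.7238
= 3.05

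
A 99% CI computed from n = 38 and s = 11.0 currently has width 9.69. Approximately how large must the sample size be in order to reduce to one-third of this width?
n ≈ 342

CI width ∝ 1/√n
To reduce width by factor 3, need √n to grow by 3 → need 3² = 9 times as many samples.

Current: n = 38, width = 9.69
New: n = 342, width ≈ 3.08

Width reduced by factor of 9.69/3.08 = 3.15.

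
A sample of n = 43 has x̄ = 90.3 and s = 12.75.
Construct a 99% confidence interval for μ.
(85.05, 95.55)

t-interval (σ unknown):
df = n - 1 = 42
t* = 2.698 for 99% confidence

Margin of error = t* · s/√n = 2.698 · 12.75/√43 = 5.25

CI: (85.05, 95.55)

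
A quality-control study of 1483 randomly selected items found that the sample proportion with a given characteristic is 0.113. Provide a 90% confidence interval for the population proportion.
(0.099, 0.127)

Proportion CI:
SE = √(p̂(1-p̂)/n) = √(0.113 · 0.887 / 1483) = 0.00822

z* = 1.645
Margin = z* · SE = 1.645 · 0.00822 = 0.0135

CI: 0.113 ± 0.0135 = (0.099, 0.127)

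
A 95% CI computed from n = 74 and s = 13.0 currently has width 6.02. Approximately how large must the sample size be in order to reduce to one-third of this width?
n ≈ 666

CI width ∝ 1/√n
To reduce width by factor 3, need √n to grow by 3 → need 3² = 9 times as many samples.

Current: n = 74, width = 6.02
New: n = 666, width ≈ 1.98

Width reduced by factor of 6.02/1.98 = 3.04.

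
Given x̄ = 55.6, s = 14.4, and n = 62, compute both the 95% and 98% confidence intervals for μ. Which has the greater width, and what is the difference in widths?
98% CI is wider by 1.42

df = 61
95% CI: t* = 2.000, (51.94, 59.26), width = 2 · t* · s/√n = 7.32
98% CI: t* = 2.389, (51.23, 59.97), width = 2 · t* · s/√n = 8.74

The 98% CI is wider by 8.74 - 7.32 = 1.42.
Higher confidence requires a wider interval.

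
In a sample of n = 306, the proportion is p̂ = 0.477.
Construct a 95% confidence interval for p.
(0.421, 0.533)

Proportion CI:
SE = √(p̂(1-p̂)/n) = √(0.477 · 0.523 / 306) = 0.02855

z* = 1.960
Margin = z* · SE = 1.960 · 0.02855 = 0.0560

CI: 0.477 ± 0.0560 = (0.421, 0.533)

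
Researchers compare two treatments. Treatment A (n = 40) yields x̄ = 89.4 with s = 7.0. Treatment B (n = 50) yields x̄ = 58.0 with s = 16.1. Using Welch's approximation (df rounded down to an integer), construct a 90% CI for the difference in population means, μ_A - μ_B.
(27.18, 35.62)

Difference: x̄₁ - x̄₂ = 31.40
SE = √(s₁²/n₁ + s₂²/n₂) = √(7.0²/40 + 16.1²/50) = 2.5316
df = 69.98 → 69 (Welch–Satterthwaite, rounded down)
t* = 1.667

CI: 31.40 ± 1.667 · 2.5316 = 31.40 ± 4.22 = (27.18, 35.62)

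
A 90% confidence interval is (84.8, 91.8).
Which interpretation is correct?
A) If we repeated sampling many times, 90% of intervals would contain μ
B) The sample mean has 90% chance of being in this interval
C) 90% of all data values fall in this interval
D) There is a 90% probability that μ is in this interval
A

A) Correct — this is the frequentist long-run coverage interpretation.
B) Wrong — x̄ is observed and sits in the interval by construction.
C) Wrong — a CI is about the parameter μ, not individual data values.
D) Wrong — μ is fixed; the randomness lives in the interval, not in μ.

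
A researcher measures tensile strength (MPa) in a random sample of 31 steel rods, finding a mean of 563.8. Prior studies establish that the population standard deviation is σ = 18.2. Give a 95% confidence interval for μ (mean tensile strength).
(557.39, 570.21)

z-interval (σ known):
z* = 1.960 for 95% confidence

Margin of error = z* · σ/√n = 1.960 · 18.2/√31 = 6.41

CI: (563.8 - 6.41, 563.8 + 6.41) = (557.39, 570.21)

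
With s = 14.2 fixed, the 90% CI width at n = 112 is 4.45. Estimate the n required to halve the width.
n ≈ 448

CI width ∝ 1/√n
To reduce width by factor 2, need √n to grow by 2 → need 2² = 4 times as many samples.

Current: n = 112, width = 4.45
New: n = 448, width ≈ 2.21

Width reduced by factor of 4.45/2.21 = 2.01.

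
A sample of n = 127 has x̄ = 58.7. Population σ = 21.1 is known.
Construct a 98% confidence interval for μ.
(54.34, 63.06)

z-interval (σ known):
z* = 2.326 for 98% confidence

Margin of error = z* · σ/√n = 2.326 · 21.1/√127 = 4.36

CI: (58.7 - 4.36, 58.7 + 4.36) = (54.34, 63.06)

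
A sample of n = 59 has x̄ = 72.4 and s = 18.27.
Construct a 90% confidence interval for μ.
(68.42, 76.38)

t-interval (σ unknown):
df = n - 1 = 58
t* = 1.672 for 90% confidence

Margin of error = t* · s/√n = 1.672 · 18.27/√59 = 3.98

CI: (68.42, 76.38)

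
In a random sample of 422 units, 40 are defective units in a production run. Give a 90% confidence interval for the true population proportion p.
(0.071, 0.118)

Proportion CI:
p̂ = 40/422 = 0.09479
SE = √(p̂(1-p̂)/n) = √(0.09479 · 0.90521 / 422) = 0.01426

z* = 1.645
Margin = z* · SE = 1.645 · 0.01426 = 0.0235

CI: 0.09479 ± 0.0235 = (0.071, 0.118)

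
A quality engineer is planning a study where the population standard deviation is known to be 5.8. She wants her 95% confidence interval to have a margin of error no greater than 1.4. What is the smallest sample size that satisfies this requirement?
n ≥ 66

For margin E ≤ 1.4:
n ≥ (z* · σ / E)²
n ≥ (1.960 · 5.8 / 1.4)²
n ≥ 65.93

Minimum n = 66 (rounding up)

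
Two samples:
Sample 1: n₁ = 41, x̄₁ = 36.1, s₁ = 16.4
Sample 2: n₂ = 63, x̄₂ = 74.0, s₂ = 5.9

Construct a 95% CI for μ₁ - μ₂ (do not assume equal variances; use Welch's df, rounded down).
(-43.27, -32.53)

Difference: x̄₁ - x̄₂ = -37.90
SE = √(s₁²/n₁ + s₂²/n₂) = √(16.4²/41 + 5.9²/63) = 2.6669
df = 46.81 → 46 (Welch–Satterthwaite, rounded down)
t* = 2.013

CI: -37.90 ± 2.013 · 2.6669 = -37.90 ± 5.37 = (-43.27, -32.53)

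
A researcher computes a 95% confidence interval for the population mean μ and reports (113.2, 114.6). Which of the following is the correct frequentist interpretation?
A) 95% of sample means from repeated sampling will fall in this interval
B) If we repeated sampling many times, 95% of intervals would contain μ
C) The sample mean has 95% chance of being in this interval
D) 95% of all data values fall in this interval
B

A) Wrong — coverage applies to intervals containing μ, not to future x̄ values.
B) Correct — this is the frequentist long-run coverage interpretation.
C) Wrong — x̄ is observed and sits in the interval by construction.
D) Wrong — a CI is about the parameter μ, not individual data values.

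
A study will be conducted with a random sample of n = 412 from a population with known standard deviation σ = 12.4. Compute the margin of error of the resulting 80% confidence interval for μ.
Margin of error = 0.78

Margin of error = z* · σ/√n
= 1.282 · 12.4/√412
= 1.282 · 12.4/20.2978
= 0.78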